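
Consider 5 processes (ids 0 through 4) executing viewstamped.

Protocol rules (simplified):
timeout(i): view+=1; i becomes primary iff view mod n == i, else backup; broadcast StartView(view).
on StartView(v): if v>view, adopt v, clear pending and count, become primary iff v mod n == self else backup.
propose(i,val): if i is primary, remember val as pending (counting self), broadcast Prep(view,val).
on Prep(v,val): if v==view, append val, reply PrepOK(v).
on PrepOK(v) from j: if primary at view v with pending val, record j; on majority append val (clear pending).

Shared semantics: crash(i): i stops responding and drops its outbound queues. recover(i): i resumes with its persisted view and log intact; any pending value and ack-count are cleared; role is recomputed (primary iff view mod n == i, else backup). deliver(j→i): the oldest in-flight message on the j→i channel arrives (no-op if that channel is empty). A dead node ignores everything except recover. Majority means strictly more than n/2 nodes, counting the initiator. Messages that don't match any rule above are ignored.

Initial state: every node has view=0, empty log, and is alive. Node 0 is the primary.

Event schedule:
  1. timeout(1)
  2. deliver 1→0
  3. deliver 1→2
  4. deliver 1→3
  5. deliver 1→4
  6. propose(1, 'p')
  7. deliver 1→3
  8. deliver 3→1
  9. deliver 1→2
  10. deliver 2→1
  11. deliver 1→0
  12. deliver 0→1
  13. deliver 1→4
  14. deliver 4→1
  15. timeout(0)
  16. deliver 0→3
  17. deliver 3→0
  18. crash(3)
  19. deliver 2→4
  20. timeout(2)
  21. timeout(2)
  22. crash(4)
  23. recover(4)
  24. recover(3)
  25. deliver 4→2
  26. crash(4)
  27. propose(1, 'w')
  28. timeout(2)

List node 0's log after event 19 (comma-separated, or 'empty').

1. timeout(1):  <1:prim v1 ->
2. deliver 1→0:  <0:back v1 ->
3. deliver 1→2:  <2:back v1 ->
4. deliver 1→3:  <3:back v1 ->
5. deliver 1→4:  <4:back v1 ->
6. propose(1,'p'):  nop
7. deliver 1→3:  <3:back v1 p>
8. deliver 3→1:  nop
9. deliver 1→2:  <2:back v1 p>
10. deliver 2→1:  <1:prim v1 p>
11. deliver 1→0:  <0:back v1 p>
12. deliver 0→1:  nop
13. deliver 1→4:  <4:back v1 p>
14. deliver 4→1:  nop
15. timeout(0):  <0:back v2 p>
16. deliver 0→3:  <3:back v2 p>
17. deliver 3→0:  nop
18. crash(3):  <3:✗back v2 p>
19. deliver 2→4:  nop

p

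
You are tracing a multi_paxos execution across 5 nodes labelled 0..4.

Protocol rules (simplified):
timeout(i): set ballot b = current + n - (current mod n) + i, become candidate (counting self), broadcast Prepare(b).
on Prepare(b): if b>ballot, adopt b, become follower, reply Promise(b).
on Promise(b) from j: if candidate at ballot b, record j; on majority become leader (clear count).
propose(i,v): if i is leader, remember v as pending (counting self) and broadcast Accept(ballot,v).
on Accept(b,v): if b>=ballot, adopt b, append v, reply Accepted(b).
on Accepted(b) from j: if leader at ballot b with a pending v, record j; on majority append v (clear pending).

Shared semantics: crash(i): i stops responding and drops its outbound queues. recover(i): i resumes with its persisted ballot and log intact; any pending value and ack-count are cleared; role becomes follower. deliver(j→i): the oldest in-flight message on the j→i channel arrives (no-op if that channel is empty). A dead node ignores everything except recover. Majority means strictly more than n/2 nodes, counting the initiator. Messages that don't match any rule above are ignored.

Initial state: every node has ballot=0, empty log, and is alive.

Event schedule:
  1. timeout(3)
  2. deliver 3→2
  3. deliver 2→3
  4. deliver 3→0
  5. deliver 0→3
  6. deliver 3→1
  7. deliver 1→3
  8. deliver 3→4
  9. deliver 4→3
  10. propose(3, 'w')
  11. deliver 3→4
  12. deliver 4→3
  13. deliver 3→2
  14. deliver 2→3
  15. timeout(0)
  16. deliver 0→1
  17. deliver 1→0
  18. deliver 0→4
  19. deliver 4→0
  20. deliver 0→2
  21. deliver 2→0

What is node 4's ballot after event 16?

e1 timeout(3): 3[cand,b=8,-]
e2 deliver 3→2: 2[foll,b=8,-]
e3 deliver 2→3: ·
e4 deliver 3→0: 0[foll,b=8,-]
e5 deliver 0→3: 3[lead,b=8,-]
e6 deliver 3→1: 1[foll,b=8,-]
e7 deliver 1→3: ·
e8 deliver 3→4: 4[foll,b=8,-]
e9 deliver 4→3: ·
e10 propose(3,'w'): ·
e11 deliver 3→4: 4[foll,b=8,w]
e12 deliver 4→3: ·
e13 deliver 3→2: 2[foll,b=8,w]
e14 deliver 2→3: 3[lead,b=8,w]
e15 timeout(0): 0[cand,b=10,-]
e16 deliver 0→1: 1[foll,b=10,-]

8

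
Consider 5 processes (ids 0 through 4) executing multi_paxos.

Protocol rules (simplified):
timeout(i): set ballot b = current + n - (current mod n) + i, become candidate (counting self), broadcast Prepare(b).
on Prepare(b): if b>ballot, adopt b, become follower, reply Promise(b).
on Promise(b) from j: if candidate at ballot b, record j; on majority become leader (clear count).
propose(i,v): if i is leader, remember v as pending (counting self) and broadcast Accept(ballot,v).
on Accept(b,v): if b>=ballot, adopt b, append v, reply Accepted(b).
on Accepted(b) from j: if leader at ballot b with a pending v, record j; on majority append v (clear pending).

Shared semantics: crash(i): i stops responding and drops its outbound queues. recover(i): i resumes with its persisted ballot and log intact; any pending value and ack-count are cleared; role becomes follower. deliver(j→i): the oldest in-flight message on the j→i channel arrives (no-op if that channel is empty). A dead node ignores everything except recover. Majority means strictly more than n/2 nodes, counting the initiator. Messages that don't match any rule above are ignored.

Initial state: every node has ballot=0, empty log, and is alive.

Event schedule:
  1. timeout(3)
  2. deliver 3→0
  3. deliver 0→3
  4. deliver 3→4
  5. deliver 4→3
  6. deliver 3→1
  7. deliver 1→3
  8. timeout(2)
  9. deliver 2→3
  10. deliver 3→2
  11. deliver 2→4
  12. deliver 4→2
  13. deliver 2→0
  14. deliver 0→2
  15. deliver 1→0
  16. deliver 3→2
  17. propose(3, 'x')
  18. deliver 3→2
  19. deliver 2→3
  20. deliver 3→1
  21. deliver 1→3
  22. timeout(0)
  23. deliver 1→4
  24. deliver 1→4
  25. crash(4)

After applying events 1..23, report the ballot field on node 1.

8

1. timeout(3):  <3:cand b8 ->
2. deliver 3→0:  <0:foll b8 ->
3. deliver 0→3:  nop
4. deliver 3→4:  <4:foll b8 ->
5. deliver 4→3:  <3:lead b8 ->
6. deliver 3→1:  <1:foll b8 ->
7. deliver 1→3:  nop
8. timeout(2):  <2:cand b7 ->
9. deliver 2→3:  nop
10. deliver 3→2:  <2:foll b8 ->
11. deliver 2→4:  nop
12. deliver 4→2:  nop
13. deliver 2→0:  nop
14. deliver 0→2:  nop
15. deliver 1→0:  nop
16. deliver 3→2:  nop
17. propose(3,'x'):  nop
18. deliver 3→2:  <2:foll b8 x>
19. deliver 2→3:  nop
20. deliver 3→1:  <1:foll b8 x>
21. deliver 1→3:  nop
22. timeout(0):  <0:cand b10 ->
23. deliver 1→4:  nop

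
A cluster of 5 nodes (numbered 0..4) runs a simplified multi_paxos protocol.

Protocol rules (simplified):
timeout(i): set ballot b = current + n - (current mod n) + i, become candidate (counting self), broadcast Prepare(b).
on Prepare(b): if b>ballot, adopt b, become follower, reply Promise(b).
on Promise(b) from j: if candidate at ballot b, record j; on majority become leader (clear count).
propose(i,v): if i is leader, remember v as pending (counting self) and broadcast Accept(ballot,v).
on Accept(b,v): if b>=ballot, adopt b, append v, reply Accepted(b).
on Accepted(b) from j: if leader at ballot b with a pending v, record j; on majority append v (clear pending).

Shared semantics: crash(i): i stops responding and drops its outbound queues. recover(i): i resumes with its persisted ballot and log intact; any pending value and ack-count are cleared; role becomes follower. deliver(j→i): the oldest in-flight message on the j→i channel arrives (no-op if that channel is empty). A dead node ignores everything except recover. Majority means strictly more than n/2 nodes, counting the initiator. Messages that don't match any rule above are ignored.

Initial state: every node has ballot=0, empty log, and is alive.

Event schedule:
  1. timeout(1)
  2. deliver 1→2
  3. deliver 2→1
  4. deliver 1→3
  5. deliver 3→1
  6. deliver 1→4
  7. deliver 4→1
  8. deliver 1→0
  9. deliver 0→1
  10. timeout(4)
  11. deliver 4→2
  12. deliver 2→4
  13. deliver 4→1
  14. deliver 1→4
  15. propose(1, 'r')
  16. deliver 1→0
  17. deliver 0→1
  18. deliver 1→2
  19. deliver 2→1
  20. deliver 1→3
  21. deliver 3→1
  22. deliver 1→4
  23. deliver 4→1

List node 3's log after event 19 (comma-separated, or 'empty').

empty

step 1 timeout(1): 1={cand,b=6,log=-}
step 2 deliver 1→2: 2={foll,b=6,log=-}
step 3 deliver 2→1: —
step 4 deliver 1→3: 3={foll,b=6,log=-}
step 5 deliver 3→1: 1={lead,b=6,log=-}
step 6 deliver 1→4: 4={foll,b=6,log=-}
step 7 deliver 4→1: —
step 8 deliver 1→0: 0={foll,b=6,log=-}
step 9 deliver 0→1: —
step 10 timeout(4): 4={cand,b=14,log=-}
step 11 deliver 4→2: 2={foll,b=14,log=-}
step 12 deliver 2→4: —
step 13 deliver 4→1: 1={foll,b=14,log=-}
step 14 deliver 1→4: 4={lead,b=14,log=-}
step 15 propose(1,'r'): —
step 16 deliver 1→0: —
step 17 deliver 0→1: —
step 18 deliver 1→2: —
step 19 deliver 2→1: —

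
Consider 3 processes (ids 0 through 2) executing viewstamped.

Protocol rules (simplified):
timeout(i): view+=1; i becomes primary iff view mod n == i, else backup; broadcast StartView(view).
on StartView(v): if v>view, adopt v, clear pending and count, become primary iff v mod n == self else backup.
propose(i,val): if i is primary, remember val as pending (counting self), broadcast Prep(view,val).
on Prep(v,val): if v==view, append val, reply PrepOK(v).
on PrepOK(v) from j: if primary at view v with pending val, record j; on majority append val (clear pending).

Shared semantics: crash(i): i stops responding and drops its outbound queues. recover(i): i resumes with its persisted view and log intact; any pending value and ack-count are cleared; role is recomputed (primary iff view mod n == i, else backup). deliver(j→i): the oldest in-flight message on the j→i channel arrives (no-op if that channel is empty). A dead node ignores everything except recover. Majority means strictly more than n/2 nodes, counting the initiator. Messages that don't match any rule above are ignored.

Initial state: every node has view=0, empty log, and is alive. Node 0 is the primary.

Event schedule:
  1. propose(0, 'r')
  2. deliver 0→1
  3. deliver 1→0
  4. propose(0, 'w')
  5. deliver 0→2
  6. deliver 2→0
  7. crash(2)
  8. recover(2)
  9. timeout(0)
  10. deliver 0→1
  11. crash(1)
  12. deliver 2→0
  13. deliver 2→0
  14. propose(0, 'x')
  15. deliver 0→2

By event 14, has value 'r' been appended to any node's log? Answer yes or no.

yes

[1] propose(0,'r') → ∅
[2] deliver 0→1 → N1(back v0 [r])
[3] deliver 1→0 → N0(prim v0 [r])
[4] propose(0,'w') → ∅
[5] deliver 0→2 → N2(back v0 [r])
[6] deliver 2→0 → N0(prim v0 [r,w])
[7] crash(2) → N2(✗back v0 [r])
[8] recover(2) → N2(back v0 [r])
[9] timeout(0) → N0(back v1 [r,w])
[10] deliver 0→1 → N1(back v0 [r,w])
[11] crash(1) → N1(✗back v0 [r,w])
[12] deliver 2→0 → ∅
[13] deliver 2→0 → ∅
[14] propose(0,'x') → ∅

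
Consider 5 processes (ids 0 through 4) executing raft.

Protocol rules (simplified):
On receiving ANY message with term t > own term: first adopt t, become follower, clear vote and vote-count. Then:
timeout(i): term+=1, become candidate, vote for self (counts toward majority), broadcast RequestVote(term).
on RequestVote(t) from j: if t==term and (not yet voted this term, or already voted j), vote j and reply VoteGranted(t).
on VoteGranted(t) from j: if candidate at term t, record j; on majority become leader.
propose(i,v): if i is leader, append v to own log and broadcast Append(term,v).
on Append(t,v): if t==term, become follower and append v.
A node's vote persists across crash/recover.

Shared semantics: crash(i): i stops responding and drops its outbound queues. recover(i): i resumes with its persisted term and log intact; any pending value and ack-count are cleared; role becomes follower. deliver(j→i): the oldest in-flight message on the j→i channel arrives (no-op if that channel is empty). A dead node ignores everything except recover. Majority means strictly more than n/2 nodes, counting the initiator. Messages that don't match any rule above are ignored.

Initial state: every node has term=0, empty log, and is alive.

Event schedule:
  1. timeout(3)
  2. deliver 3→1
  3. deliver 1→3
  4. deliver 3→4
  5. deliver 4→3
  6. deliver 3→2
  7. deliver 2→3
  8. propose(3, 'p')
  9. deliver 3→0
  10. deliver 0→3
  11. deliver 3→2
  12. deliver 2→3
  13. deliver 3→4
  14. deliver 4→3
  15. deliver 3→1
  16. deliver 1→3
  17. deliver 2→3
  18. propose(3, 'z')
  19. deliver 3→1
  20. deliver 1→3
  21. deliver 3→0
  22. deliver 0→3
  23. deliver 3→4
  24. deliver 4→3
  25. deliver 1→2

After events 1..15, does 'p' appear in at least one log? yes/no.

1. timeout(3):  <3:cand t1 ->
2. deliver 3→1:  <1:foll t1 ->
3. deliver 1→3:  nop
4. deliver 3→4:  <4:foll t1 ->
5. deliver 4→3:  <3:lead t1 ->
6. deliver 3→2:  <2:foll t1 ->
7. deliver 2→3:  nop
8. propose(3,'p'):  <3:lead t1 p>
9. deliver 3→0:  <0:foll t1 ->
10. deliver 0→3:  nop
11. deliver 3→2:  <2:foll t1 p>
12. deliver 2→3:  nop
13. deliver 3→4:  <4:foll t1 p>
14. deliver 4→3:  nop
15. deliver 3→1:  <1:foll t1 p>

yes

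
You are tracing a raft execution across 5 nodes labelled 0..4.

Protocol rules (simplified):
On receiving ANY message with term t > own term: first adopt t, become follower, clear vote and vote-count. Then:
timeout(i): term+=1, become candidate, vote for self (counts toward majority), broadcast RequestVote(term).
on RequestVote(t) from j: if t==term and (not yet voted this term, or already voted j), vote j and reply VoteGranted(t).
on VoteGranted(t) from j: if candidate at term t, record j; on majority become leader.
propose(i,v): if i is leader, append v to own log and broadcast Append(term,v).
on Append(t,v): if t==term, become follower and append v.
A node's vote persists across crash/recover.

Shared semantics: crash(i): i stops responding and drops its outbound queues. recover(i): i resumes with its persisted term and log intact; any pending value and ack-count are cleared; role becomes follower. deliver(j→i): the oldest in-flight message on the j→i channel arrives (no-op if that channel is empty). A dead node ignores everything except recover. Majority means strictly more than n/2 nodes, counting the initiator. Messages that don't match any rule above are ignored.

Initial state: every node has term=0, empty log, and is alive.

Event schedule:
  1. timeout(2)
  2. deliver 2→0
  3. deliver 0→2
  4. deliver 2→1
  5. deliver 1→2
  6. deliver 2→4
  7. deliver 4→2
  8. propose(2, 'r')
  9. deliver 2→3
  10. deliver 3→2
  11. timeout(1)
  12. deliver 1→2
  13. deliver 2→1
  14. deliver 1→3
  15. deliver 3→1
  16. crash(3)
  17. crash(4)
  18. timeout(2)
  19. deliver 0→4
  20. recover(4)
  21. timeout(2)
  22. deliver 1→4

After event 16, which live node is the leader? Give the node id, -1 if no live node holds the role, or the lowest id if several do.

e1 timeout(2): 2[cand,t=1,-]
e2 deliver 2→0: 0[foll,t=1,-]
e3 deliver 0→2: ·
e4 deliver 2→1: 1[foll,t=1,-]
e5 deliver 1→2: 2[lead,t=1,-]
e6 deliver 2→4: 4[foll,t=1,-]
e7 deliver 4→2: ·
e8 propose(2,'r'): 2[lead,t=1,r]
e9 deliver 2→3: 3[foll,t=1,-]
e10 deliver 3→2: ·
e11 timeout(1): 1[cand,t=2,-]
e12 deliver 1→2: 2[foll,t=2,r]
e13 deliver 2→1: ·
e14 deliver 1→3: 3[foll,t=2,-]
e15 deliver 3→1: ·
e16 crash(3): 3[✗foll,t=2,-]

-1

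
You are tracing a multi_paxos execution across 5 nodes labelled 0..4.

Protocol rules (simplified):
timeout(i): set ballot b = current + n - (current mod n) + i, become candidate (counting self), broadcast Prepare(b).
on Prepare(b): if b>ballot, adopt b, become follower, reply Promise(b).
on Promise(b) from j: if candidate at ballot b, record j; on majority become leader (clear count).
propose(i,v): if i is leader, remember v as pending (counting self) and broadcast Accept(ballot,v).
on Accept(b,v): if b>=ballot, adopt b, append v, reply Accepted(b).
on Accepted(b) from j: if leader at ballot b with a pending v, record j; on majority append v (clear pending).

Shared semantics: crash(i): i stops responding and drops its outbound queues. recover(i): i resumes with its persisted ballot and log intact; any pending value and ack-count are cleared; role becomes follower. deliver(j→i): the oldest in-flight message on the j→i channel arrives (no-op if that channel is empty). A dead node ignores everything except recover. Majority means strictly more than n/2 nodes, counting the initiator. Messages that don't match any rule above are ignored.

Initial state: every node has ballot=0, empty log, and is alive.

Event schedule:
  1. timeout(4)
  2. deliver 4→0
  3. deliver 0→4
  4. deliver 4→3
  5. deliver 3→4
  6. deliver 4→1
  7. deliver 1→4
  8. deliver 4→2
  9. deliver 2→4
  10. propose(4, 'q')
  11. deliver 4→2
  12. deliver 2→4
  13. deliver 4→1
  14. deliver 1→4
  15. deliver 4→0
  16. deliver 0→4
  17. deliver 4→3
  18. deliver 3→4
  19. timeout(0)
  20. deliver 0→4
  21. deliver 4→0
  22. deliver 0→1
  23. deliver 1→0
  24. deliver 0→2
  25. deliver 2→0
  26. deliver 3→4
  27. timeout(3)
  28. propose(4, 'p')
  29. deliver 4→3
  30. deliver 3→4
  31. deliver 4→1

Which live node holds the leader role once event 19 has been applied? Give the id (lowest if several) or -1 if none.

1. timeout(4):  <4:cand b9 ->
2. deliver 4→0:  <0:foll b9 ->
3. deliver 0→4:  nop
4. deliver 4→3:  <3:foll b9 ->
5. deliver 3→4:  <4:lead b9 ->
6. deliver 4→1:  <1:foll b9 ->
7. deliver 1→4:  nop
8. deliver 4→2:  <2:foll b9 ->
9. deliver 2→4:  nop
10. propose(4,'q'):  nop
11. deliver 4→2:  <2:foll b9 q>
12. deliver 2→4:  nop
13. deliver 4→1:  <1:foll b9 q>
14. deliver 1→4:  <4:lead b9 q>
15. deliver 4→0:  <0:foll b9 q>
16. deliver 0→4:  nop
17. deliver 4→3:  <3:foll b9 q>
18. deliver 3→4:  nop
19. timeout(0):  <0:cand b10 q>

4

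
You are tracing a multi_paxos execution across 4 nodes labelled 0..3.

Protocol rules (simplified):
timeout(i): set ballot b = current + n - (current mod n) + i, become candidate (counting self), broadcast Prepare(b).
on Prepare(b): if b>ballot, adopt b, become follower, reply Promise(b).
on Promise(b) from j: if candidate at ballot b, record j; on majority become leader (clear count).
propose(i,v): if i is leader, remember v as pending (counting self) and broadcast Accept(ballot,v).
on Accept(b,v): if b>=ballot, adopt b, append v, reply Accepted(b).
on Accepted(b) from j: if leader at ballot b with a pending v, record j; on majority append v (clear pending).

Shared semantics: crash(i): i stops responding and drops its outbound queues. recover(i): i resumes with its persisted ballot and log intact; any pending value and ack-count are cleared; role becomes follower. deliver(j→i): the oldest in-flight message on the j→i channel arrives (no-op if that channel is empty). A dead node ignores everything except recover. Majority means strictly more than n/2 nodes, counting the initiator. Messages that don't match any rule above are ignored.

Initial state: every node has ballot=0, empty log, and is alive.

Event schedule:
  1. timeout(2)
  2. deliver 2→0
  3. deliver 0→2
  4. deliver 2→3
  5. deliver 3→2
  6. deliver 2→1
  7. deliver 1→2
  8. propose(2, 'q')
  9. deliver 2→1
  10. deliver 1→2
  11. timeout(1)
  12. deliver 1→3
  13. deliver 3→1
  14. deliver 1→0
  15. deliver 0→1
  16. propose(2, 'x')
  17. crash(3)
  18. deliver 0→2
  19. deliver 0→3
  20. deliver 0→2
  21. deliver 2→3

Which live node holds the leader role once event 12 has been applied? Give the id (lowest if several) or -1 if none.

step 1 timeout(2): 2={cand,b=6,log=-}
step 2 deliver 2→0: 0={foll,b=6,log=-}
step 3 deliver 0→2: —
step 4 deliver 2→3: 3={foll,b=6,log=-}
step 5 deliver 3→2: 2={lead,b=6,log=-}
step 6 deliver 2→1: 1={foll,b=6,log=-}
step 7 deliver 1→2: —
step 8 propose(2,'q'): —
step 9 deliver 2→1: 1={foll,b=6,log=q}
step 10 deliver 1→2: —
step 11 timeout(1): 1={cand,b=9,log=q}
step 12 deliver 1→3: 3={foll,b=9,log=-}

2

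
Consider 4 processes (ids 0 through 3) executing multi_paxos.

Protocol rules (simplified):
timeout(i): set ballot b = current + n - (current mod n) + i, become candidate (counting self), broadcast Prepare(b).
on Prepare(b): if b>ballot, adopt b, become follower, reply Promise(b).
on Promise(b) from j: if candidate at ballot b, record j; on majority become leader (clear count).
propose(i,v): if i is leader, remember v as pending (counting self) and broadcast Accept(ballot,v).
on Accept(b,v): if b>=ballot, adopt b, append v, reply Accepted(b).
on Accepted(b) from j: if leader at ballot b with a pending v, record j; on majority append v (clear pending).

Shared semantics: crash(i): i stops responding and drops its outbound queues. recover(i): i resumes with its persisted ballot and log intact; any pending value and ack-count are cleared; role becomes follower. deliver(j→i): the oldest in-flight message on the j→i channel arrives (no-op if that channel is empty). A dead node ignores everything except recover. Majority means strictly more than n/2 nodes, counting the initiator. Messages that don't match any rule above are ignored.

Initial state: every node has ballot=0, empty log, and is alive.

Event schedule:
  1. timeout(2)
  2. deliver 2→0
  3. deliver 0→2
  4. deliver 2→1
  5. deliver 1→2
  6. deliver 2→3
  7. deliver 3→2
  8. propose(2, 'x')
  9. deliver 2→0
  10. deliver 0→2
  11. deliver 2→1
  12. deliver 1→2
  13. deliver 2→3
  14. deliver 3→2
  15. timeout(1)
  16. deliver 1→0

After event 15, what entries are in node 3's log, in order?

e1 timeout(2): 2[cand,b=6,-]
e2 deliver 2→0: 0[foll,b=6,-]
e3 deliver 0→2: ·
e4 deliver 2→1: 1[foll,b=6,-]
e5 deliver 1→2: 2[lead,b=6,-]
e6 deliver 2→3: 3[foll,b=6,-]
e7 deliver 3→2: ·
e8 propose(2,'x'): ·
e9 deliver 2→0: 0[foll,b=6,x]
e10 deliver 0→2: ·
e11 deliver 2→1: 1[foll,b=6,x]
e12 deliver 1→2: 2[lead,b=6,x]
e13 deliver 2→3: 3[foll,b=6,x]
e14 deliver 3→2: ·
e15 timeout(1): 1[cand,b=9,x]

x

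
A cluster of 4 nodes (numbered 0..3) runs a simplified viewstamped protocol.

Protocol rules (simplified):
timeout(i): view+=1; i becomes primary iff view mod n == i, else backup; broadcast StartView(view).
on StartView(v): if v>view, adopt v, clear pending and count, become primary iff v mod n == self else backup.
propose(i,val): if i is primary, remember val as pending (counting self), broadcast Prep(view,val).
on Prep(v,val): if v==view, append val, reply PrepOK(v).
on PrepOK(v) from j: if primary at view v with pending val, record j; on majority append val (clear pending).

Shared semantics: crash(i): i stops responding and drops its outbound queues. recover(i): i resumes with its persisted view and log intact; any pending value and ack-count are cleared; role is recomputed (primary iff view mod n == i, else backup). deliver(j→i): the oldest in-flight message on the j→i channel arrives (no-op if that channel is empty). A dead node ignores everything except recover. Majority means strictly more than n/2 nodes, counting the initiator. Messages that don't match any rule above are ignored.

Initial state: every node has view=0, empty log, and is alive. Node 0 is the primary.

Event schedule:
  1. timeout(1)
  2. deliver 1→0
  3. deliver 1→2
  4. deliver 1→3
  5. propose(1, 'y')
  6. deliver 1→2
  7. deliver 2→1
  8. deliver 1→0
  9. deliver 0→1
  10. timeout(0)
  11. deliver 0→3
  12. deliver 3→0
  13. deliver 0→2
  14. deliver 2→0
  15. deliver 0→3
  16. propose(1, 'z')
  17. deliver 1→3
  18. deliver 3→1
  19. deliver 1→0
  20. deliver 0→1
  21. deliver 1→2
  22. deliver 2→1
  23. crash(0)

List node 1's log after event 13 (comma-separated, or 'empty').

y

e1 timeout(1): 1[prim,v=1,-]
e2 deliver 1→0: 0[back,v=1,-]
e3 deliver 1→2: 2[back,v=1,-]
e4 deliver 1→3: 3[back,v=1,-]
e5 propose(1,'y'): ·
e6 deliver 1→2: 2[back,v=1,y]
e7 deliver 2→1: ·
e8 deliver 1→0: 0[back,v=1,y]
e9 deliver 0→1: 1[prim,v=1,y]
e10 timeout(0): 0[back,v=2,y]
e11 deliver 0→3: 3[back,v=2,-]
e12 deliver 3→0: ·
e13 deliver 0→2: 2[prim,v=2,y]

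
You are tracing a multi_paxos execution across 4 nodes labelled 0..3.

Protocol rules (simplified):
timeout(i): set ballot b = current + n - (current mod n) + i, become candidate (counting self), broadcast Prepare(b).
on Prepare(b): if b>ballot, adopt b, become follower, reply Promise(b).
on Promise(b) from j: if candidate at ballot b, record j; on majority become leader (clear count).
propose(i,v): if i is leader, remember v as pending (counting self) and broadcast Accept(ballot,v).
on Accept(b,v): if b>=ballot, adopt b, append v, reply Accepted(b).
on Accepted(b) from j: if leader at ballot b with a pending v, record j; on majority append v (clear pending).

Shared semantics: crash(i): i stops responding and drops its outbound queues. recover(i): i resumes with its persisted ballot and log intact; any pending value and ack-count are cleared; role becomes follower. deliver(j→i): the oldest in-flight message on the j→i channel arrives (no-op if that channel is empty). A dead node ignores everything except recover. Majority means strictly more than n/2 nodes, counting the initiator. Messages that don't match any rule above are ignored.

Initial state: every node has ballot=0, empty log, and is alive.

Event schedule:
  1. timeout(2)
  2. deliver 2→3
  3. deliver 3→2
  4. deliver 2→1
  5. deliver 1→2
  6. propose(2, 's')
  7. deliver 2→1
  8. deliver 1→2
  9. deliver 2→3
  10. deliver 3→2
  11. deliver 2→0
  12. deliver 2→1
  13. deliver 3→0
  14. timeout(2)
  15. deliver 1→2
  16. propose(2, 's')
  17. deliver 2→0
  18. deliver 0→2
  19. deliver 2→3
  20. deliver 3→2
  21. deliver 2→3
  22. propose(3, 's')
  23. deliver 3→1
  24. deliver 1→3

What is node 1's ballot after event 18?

6

after 1 — timeout(2): n2:cand/b6/[-]
after 2 — deliver 2→3: n3:foll/b6/[-]
after 3 — deliver 3→2: ·
after 4 — deliver 2→1: n1:foll/b6/[-]
after 5 — deliver 1→2: n2:lead/b6/[-]
after 6 — propose(2,'s'): ·
after 7 — deliver 2→1: n1:foll/b6/[s]
after 8 — deliver 1→2: ·
after 9 — deliver 2→3: n3:foll/b6/[s]
after 10 — deliver 3→2: n2:lead/b6/[s]
after 11 — deliver 2→0: n0:foll/b6/[-]
after 12 — deliver 2→1: ·
after 13 — deliver 3→0: ·
after 14 — timeout(2): n2:cand/b10/[s]
after 15 — deliver 1→2: ·
after 16 — propose(2,'s'): ·
after 17 — deliver 2→0: n0:foll/b6/[s]
after 18 — deliver 0→2: ·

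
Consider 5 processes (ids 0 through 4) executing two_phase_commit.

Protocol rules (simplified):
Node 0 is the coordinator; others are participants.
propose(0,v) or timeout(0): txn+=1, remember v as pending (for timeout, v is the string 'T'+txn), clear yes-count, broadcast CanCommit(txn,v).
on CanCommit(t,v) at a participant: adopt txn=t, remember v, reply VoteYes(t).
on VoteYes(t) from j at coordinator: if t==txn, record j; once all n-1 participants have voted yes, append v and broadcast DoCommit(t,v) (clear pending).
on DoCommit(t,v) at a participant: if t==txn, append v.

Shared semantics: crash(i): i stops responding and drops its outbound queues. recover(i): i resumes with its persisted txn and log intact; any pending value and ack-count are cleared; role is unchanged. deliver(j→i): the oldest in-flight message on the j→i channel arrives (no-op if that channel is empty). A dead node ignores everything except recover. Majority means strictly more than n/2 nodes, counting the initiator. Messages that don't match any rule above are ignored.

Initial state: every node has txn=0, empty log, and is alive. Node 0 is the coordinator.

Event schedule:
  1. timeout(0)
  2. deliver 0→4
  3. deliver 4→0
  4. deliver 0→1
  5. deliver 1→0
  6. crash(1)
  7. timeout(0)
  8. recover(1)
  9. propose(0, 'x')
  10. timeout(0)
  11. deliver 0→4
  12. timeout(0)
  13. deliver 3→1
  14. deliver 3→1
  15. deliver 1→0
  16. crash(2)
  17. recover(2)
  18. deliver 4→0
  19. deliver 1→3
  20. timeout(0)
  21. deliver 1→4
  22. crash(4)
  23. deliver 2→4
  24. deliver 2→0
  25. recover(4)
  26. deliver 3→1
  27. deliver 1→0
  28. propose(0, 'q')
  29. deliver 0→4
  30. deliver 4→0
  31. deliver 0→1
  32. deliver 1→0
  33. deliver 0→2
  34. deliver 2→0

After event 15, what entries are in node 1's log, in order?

after 1 — timeout(0): n0:coor/t1/[-]
after 2 — deliver 0→4: n4:part/t1/[-]
after 3 — deliver 4→0: ·
after 4 — deliver 0→1: n1:part/t1/[-]
after 5 — deliver 1→0: ·
after 6 — crash(1): n1:✗part/t1/[-]
after 7 — timeout(0): n0:coor/t2/[-]
after 8 — recover(1): n1:part/t1/[-]
after 9 — propose(0,'x'): n0:coor/t3/[-]
after 10 — timeout(0): n0:coor/t4/[-]
after 11 — deliver 0→4: n4:part/t2/[-]
after 12 — timeout(0): n0:coor/t5/[-]
after 13 — deliver 3→1: ·
after 14 — deliver 3→1: ·
after 15 — deliver 1→0: ·

empty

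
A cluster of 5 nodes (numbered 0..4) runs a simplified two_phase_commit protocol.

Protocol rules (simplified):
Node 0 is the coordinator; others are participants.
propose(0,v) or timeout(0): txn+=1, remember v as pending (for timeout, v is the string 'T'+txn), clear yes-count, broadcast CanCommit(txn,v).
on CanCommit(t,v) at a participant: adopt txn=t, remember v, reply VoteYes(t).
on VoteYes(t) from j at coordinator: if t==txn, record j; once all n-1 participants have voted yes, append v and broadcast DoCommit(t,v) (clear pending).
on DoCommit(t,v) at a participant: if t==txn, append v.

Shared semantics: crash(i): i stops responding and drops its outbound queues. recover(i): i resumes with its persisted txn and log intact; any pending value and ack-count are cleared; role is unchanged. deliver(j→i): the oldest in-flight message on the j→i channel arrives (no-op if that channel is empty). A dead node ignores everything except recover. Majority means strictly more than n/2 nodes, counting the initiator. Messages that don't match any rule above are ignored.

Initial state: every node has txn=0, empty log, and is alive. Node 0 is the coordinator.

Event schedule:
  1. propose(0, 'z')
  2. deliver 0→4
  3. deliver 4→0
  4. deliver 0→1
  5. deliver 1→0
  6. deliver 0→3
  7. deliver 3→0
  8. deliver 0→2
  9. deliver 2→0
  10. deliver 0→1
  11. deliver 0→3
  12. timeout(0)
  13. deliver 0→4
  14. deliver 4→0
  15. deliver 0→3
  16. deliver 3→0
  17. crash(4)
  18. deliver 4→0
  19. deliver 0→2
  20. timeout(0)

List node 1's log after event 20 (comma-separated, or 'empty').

z

e1 propose(0,'z'): 0[coor,t=1,-]
e2 deliver 0→4: 4[part,t=1,-]
e3 deliver 4→0: ·
e4 deliver 0→1: 1[part,t=1,-]
e5 deliver 1→0: ·
e6 deliver 0→3: 3[part,t=1,-]
e7 deliver 3→0: ·
e8 deliver 0→2: 2[part,t=1,-]
e9 deliver 2→0: 0[coor,t=1,z]
e10 deliver 0→1: 1[part,t=1,z]
e11 deliver 0→3: 3[part,t=1,z]
e12 timeout(0): 0[coor,t=2,z]
e13 deliver 0→4: 4[part,t=1,z]
e14 deliver 4→0: ·
e15 deliver 0→3: 3[part,t=2,z]
e16 deliver 3→0: ·
e17 crash(4): 4[✗part,t=1,z]
e18 deliver 4→0: ·
e19 deliver 0→2: 2[part,t=1,z]
e20 timeout(0): 0[coor,t=3,z]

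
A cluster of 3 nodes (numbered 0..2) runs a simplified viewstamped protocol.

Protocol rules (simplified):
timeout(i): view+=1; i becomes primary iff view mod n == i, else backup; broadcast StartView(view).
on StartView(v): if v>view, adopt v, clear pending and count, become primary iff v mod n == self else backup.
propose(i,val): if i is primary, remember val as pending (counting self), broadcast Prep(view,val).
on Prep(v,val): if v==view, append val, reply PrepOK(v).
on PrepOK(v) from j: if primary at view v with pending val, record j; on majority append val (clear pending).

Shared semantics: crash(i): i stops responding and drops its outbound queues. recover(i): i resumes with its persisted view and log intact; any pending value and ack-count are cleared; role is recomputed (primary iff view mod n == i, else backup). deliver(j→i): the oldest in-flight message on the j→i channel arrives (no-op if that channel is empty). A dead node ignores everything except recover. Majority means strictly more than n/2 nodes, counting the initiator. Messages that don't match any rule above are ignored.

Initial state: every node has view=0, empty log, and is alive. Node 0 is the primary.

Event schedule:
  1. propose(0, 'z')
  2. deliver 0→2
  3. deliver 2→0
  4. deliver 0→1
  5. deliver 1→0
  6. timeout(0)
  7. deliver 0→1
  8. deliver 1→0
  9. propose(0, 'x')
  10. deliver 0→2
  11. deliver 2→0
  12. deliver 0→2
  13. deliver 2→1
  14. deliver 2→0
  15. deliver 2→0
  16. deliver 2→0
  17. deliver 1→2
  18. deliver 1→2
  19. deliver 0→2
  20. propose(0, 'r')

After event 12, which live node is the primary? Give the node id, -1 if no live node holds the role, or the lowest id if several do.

e1 propose(0,'z'): ·
e2 deliver 0→2: 2[back,v=0,z]
e3 deliver 2→0: 0[prim,v=0,z]
e4 deliver 0→1: 1[back,v=0,z]
e5 deliver 1→0: ·
e6 timeout(0): 0[back,v=1,z]
e7 deliver 0→1: 1[prim,v=1,z]
e8 deliver 1→0: ·
e9 propose(0,'x'): ·
e10 deliver 0→2: 2[back,v=1,z]
e11 deliver 2→0: ·
e12 deliver 0→2: ·

1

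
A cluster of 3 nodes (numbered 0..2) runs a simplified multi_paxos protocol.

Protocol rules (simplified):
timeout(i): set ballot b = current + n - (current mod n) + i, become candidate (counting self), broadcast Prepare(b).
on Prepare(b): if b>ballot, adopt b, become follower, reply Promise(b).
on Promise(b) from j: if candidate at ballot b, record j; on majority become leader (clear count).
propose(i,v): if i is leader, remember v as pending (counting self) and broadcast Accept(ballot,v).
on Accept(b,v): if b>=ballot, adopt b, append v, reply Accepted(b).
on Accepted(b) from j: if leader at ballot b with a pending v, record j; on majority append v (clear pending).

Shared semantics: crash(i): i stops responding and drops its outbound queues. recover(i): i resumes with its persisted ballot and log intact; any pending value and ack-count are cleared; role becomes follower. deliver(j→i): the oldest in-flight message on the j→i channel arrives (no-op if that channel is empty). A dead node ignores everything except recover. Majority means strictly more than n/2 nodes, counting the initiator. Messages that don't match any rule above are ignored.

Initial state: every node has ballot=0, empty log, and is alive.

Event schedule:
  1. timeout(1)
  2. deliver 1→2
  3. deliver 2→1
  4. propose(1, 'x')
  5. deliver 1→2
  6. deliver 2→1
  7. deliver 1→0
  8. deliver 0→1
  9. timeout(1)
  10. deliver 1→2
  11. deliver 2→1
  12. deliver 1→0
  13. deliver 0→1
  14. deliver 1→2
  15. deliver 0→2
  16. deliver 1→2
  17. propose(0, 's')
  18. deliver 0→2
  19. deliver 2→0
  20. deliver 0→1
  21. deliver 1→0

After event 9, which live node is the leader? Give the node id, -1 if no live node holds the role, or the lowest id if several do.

-1

[1] timeout(1) → N1(cand b4 [-])
[2] deliver 1→2 → N2(foll b4 [-])
[3] deliver 2→1 → N1(lead b4 [-])
[4] propose(1,'x') → ∅
[5] deliver 1→2 → N2(foll b4 [x])
[6] deliver 2→1 → N1(lead b4 [x])
[7] deliver 1→0 → N0(foll b4 [-])
[8] deliver 0→1 → ∅
[9] timeout(1) → N1(cand b7 [x])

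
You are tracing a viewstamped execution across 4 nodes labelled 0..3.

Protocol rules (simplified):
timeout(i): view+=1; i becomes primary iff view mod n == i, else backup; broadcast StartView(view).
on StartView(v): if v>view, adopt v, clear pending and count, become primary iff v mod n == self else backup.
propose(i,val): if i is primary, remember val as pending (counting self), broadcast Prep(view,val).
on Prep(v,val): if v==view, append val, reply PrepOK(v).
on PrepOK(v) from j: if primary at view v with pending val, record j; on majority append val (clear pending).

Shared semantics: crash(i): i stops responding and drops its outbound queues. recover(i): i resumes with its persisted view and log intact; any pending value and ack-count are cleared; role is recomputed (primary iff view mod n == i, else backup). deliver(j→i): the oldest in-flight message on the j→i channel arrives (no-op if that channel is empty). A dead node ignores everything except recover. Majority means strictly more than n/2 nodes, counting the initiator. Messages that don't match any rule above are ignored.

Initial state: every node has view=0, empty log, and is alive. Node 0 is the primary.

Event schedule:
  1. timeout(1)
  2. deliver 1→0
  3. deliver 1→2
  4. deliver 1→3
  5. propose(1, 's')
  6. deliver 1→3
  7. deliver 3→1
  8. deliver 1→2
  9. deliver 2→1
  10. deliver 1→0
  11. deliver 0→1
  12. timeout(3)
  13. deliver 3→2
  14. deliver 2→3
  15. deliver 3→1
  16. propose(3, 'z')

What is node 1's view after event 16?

1. timeout(1):  <1:prim v1 ->
2. deliver 1→0:  <0:back v1 ->
3. deliver 1→2:  <2:back v1 ->
4. deliver 1→3:  <3:back v1 ->
5. propose(1,'s'):  nop
6. deliver 1→3:  <3:back v1 s>
7. deliver 3→1:  nop
8. deliver 1→2:  <2:back v1 s>
9. deliver 2→1:  <1:prim v1 s>
10. deliver 1→0:  <0:back v1 s>
11. deliver 0→1:  nop
12. timeout(3):  <3:back v2 s>
13. deliver 3→2:  <2:prim v2 s>
14. deliver 2→3:  nop
15. deliver 3→1:  <1:back v2 s>
16. propose(3,'z'):  nop

2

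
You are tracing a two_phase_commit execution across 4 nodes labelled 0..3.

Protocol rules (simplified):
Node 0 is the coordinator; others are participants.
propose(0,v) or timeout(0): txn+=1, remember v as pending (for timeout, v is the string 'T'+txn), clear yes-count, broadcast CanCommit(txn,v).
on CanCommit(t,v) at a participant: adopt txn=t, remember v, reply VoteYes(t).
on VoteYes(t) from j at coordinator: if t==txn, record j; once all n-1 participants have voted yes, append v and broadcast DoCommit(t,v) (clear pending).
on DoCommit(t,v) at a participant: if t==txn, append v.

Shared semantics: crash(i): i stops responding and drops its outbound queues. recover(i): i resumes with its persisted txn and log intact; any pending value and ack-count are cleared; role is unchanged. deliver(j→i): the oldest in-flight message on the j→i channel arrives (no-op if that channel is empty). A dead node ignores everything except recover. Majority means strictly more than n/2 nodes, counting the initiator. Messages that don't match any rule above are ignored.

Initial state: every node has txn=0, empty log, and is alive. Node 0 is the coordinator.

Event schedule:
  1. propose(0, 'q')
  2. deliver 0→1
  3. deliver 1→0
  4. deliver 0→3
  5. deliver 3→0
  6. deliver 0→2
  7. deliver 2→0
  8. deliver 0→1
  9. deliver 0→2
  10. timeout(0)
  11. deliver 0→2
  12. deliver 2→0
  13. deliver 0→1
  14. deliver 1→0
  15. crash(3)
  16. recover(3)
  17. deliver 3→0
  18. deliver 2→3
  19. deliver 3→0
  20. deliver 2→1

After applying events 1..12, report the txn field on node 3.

1

step 1 propose(0,'q'): 0={coor,t=1,log=-}
step 2 deliver 0→1: 1={part,t=1,log=-}
step 3 deliver 1→0: —
step 4 deliver 0→3: 3={part,t=1,log=-}
step 5 deliver 3→0: —
step 6 deliver 0→2: 2={part,t=1,log=-}
step 7 deliver 2→0: 0={coor,t=1,log=q}
step 8 deliver 0→1: 1={part,t=1,log=q}
step 9 deliver 0→2: 2={part,t=1,log=q}
step 10 timeout(0): 0={coor,t=2,log=q}
step 11 deliver 0→2: 2={part,t=2,log=q}
step 12 deliver 2→0: —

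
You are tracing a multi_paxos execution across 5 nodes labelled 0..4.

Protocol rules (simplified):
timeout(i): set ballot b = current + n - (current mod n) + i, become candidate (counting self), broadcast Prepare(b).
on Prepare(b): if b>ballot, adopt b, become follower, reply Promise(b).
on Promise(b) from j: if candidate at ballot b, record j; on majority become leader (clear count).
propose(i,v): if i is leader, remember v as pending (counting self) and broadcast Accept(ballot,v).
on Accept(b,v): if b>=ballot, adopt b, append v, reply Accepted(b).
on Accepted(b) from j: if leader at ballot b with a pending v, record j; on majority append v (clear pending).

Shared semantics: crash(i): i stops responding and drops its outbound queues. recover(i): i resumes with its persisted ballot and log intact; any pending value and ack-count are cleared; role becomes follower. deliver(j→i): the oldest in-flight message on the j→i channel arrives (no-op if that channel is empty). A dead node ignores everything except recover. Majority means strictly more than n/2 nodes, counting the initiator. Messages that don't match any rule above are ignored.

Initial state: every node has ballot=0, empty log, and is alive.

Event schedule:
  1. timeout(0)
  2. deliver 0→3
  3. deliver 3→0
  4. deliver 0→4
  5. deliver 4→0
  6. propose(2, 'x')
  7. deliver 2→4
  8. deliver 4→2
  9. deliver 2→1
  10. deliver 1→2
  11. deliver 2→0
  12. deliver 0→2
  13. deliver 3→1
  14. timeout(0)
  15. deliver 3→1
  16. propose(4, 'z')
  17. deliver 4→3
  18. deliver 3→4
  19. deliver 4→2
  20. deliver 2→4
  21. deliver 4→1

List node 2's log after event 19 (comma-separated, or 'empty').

1. timeout(0):  <0:cand b5 ->
2. deliver 0→3:  <3:foll b5 ->
3. deliver 3→0:  nop
4. deliver 0→4:  <4:foll b5 ->
5. deliver 4→0:  <0:lead b5 ->
6. propose(2,'x'):  nop
7. deliver 2→4:  nop
8. deliver 4→2:  nop
9. deliver 2→1:  nop
10. deliver 1→2:  nop
11. deliver 2→0:  nop
12. deliver 0→2:  <2:foll b5 ->
13. deliver 3→1:  nop
14. timeout(0):  <0:cand b10 ->
15. deliver 3→1:  nop
16. propose(4,'z'):  nop
17. deliver 4→3:  nop
18. deliver 3→4:  nop
19. deliver 4→2:  nop

empty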